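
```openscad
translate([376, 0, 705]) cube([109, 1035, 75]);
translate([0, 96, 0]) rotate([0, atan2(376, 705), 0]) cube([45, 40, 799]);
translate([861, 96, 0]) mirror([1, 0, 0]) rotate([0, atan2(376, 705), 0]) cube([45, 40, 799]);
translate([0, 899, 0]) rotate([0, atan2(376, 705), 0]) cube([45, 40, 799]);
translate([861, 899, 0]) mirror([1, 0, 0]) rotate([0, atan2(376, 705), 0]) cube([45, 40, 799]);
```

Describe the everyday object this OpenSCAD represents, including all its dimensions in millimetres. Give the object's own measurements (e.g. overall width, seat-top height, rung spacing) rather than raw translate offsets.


A sawhorse. A 109×1035×75 mm beam (x, y, z) sits on two A-frame leg pairs. Each pair is two raked legs of 45×40 mm section (40 mm along y) splaying symmetrically in x. Each leg rises 705 mm vertically over 376 mm of horizontal reach and is 799 mm long along its own axis. Every leg's outer bottom edge rests on the floor and its outer top edge meets a bottom edge of the beam — the left legs (tilting toward +x) meet the beam's −x bottom edge, the right legs (their mirror images, tilting toward −x) meet its +x bottom edge — so the leg tops tuck under the beam, the beam's underside is 705 mm above the floor, and the feet are 861 mm apart outside-to-outside with the beam centred between them. The two leg pairs are set in 96 mm from either end of the beam.


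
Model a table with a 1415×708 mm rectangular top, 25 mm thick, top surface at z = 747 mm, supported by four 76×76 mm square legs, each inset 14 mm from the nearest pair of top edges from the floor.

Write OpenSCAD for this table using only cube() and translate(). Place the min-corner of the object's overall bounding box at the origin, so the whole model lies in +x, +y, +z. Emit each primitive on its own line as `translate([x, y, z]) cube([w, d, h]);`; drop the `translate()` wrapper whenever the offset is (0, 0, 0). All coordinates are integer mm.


translate([0, 0, 722]) cube([1415, 708, 25]);
translate([14, 14, 0]) cube([76, 76, 722]);
translate([1325, 14, 0]) cube([76, 76, 722]);
translate([14, 618, 0]) cube([76, 76, 722]);
translate([1325, 618, 0]) cube([76, 76, 722]);


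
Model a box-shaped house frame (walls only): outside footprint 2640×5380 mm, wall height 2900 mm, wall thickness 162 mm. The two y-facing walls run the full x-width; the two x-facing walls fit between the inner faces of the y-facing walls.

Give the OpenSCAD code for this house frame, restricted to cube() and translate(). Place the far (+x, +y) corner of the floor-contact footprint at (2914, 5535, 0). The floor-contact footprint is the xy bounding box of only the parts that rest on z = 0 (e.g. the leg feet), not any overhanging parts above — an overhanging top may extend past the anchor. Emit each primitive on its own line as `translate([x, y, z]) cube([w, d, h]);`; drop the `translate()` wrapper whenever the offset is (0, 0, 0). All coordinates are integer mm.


translate([274, 155, 0]) cube([2640, 162, 2900]);
translate([274, 5373, 0]) cube([2640, 162, 2900]);
translate([274, 317, 0]) cube([162, 5056, 2900]);
translate([2752, 317, 0]) cube([162, 5056, 2900]);


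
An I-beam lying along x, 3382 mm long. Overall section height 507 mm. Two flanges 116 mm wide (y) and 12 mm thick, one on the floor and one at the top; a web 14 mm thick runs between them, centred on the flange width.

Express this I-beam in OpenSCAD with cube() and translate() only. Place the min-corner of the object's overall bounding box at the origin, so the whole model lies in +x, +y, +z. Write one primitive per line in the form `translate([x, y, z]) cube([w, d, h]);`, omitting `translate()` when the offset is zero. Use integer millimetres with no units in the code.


cube([3382, 116, 12]);
translate([0, 51, 12]) cube([3382, 14, 483]);
translate([0, 0, 495]) cube([3382, 116, 12]);


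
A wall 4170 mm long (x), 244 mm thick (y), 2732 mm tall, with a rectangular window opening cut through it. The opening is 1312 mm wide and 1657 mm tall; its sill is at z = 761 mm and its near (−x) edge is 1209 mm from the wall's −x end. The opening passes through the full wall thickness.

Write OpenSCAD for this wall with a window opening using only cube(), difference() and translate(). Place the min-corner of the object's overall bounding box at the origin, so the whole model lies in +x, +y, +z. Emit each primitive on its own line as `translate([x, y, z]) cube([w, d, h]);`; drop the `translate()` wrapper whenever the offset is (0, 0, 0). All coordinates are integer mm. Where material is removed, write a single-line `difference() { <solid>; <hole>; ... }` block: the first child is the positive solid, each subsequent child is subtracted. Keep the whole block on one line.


difference() { cube([4170, 244, 2732]); translate([1209, 0, 761]) cube([1312, 244, 1657]); }


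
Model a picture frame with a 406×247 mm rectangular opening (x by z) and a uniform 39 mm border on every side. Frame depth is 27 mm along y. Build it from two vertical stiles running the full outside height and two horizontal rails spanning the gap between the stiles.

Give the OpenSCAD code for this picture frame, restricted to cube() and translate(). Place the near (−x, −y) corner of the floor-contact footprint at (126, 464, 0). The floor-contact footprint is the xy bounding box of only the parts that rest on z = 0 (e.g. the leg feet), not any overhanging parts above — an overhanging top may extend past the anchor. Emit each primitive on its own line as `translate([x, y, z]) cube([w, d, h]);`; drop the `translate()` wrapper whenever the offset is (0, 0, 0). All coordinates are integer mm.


translate([126, 464, 0]) cube([39, 27, 325]);
translate([571, 464, 0]) cube([39, 27, 325]);
translate([165, 464, 0]) cube([406, 27, 39]);
translate([165, 464, 286]) cube([406, 27, 39]);


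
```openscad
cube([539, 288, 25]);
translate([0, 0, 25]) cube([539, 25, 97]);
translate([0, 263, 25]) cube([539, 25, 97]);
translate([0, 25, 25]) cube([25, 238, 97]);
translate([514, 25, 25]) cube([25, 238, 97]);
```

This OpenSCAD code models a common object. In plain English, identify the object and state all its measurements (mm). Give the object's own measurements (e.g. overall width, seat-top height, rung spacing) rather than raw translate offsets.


An open-topped rectangular box: outside dimensions 539×288×122 mm, with a uniform wall and base thickness of 25 mm. The base is a full 539×288 slab on the floor; four walls sit on top of the base. The front and back walls (the −y and +y sides) span the full width; the two side walls fit between them.


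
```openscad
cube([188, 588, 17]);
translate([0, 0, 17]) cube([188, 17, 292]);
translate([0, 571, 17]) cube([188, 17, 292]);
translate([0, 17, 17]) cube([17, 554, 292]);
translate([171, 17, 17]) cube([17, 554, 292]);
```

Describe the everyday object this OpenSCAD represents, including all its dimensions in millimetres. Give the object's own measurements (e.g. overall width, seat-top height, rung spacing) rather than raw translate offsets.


An open-topped rectangular box: outside dimensions 188×588×309 mm, with a uniform wall and base thickness of 17 mm. The base is a full 188×588 slab on the floor; four walls sit on top of the base. The front and back walls (the −y and +y sides) span the full width; the two side walls fit between them.


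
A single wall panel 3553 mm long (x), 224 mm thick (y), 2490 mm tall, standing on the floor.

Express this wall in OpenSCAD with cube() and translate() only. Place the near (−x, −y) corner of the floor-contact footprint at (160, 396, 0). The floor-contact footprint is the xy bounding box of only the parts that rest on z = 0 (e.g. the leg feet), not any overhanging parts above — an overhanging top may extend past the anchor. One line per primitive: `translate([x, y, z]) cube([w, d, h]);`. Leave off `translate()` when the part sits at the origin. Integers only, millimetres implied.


translate([160, 396, 0]) cube([3553, 224, 2490]);


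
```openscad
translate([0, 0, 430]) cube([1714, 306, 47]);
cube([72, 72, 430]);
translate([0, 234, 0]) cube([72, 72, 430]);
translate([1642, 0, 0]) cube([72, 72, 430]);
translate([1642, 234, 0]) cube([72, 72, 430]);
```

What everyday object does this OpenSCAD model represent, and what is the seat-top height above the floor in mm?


A bench. The seat-top height is 477 mm.

A long slab on four corner posts — a bench. The slab sits at z = 430 with thickness 47, so the top is 430 + 47 = 477 mm.


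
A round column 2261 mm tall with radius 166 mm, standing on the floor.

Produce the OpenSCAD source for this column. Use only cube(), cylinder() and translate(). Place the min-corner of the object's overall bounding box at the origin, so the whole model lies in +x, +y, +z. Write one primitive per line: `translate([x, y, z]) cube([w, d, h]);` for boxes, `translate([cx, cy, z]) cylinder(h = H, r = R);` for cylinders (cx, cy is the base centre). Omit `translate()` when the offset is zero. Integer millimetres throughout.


translate([166, 166, 0]) cylinder(h = 2261, r = 166);


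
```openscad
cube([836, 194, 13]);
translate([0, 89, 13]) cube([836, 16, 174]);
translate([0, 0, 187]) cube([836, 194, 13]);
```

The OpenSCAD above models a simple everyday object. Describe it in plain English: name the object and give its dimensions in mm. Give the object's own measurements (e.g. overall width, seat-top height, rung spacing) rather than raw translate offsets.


An I-beam lying along x, 836 mm long. Overall section height 200 mm. Two flanges 194 mm wide (y) and 13 mm thick, one on the floor and one at the top; a web 16 mm thick runs between them, centred on the flange width.


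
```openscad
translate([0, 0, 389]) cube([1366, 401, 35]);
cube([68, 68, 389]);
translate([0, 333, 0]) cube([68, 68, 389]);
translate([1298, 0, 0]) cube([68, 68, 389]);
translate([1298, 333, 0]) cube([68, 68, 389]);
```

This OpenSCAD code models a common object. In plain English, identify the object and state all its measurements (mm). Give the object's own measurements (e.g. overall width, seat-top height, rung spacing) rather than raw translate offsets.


A long wooden bench with a 1366 mm (x) × 401 mm (y) seat, 35 mm thick, its top surface 424 mm above the floor. Four 68 mm square legs at the seat corners, flush with the edges, run from z = 0 to the seat underside.


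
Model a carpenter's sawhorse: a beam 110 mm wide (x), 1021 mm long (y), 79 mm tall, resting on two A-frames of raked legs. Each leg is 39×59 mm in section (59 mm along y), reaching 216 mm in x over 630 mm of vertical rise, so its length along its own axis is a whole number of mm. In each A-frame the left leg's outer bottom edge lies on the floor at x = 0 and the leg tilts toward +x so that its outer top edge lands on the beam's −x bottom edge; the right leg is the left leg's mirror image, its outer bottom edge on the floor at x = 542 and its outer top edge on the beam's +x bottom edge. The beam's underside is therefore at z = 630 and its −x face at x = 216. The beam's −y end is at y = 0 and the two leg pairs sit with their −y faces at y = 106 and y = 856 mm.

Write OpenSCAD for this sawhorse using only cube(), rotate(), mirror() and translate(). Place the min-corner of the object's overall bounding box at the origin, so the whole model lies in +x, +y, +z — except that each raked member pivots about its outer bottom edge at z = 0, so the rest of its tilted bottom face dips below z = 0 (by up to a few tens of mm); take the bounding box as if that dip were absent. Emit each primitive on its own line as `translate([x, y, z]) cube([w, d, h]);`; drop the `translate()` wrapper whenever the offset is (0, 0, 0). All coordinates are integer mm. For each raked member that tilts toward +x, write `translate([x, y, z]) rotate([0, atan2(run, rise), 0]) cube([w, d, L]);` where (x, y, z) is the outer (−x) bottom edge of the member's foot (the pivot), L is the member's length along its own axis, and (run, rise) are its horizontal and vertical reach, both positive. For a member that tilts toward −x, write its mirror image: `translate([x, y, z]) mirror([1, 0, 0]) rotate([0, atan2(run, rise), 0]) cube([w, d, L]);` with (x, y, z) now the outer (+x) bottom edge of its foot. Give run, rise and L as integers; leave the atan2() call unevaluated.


translate([216, 0, 630]) cube([110, 1021, 79]);
translate([0, 106, 0]) rotate([0, atan2(216, 630), 0]) cube([39, 59, 666]);
translate([542, 106, 0]) mirror([1, 0, 0]) rotate([0, atan2(216, 630), 0]) cube([39, 59, 666]);
translate([0, 856, 0]) rotate([0, atan2(216, 630), 0]) cube([39, 59, 666]);
translate([542, 856, 0]) mirror([1, 0, 0]) rotate([0, atan2(216, 630), 0]) cube([39, 59, 666]);


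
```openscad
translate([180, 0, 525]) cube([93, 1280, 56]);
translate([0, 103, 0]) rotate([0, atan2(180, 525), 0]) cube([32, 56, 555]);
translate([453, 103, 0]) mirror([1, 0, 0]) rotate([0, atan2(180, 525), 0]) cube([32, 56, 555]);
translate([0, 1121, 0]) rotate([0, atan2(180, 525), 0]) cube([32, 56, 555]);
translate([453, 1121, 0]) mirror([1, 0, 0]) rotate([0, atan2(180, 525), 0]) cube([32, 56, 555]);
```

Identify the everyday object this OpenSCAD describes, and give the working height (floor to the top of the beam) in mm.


A sawhorse. The overall height is 581 mm.

A beam across two mirrored pairs of raked legs — a sawhorse. The beam's underside is at z = 525 (matching the legs' vertical rise in atan2(180, 525)) and the beam is 56 mm tall, so its top is at 525 + 56 = 581 mm. The raked legs top out at the beam's underside, so that is the highest point.


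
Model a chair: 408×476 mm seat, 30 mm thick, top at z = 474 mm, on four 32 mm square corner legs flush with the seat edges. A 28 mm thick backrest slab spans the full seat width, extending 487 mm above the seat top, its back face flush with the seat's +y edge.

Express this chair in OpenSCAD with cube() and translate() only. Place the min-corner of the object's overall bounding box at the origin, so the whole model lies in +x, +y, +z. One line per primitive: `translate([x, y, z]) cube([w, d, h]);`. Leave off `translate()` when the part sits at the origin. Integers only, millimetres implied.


// leg_h = 474 - 30 = 444
translate([0, 0, 444]) cube([408, 476, 30]);
cube([32, 32, 444]);
translate([376, 0, 0]) cube([32, 32, 444]);
translate([0, 444, 0]) cube([32, 32, 444]);
translate([376, 444, 0]) cube([32, 32, 444]);
translate([0, 448, 474]) cube([408, 28, 487]);


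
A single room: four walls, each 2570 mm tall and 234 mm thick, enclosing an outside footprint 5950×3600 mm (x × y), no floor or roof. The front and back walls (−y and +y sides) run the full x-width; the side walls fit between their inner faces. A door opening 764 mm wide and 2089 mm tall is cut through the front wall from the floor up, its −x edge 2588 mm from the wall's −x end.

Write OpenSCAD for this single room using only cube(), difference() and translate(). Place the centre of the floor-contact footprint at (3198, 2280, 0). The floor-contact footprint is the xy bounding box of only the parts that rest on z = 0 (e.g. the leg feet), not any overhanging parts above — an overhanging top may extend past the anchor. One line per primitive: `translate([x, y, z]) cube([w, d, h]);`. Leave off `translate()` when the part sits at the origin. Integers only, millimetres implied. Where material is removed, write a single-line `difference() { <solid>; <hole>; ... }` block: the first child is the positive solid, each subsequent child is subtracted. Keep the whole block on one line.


difference() { translate([223, 480, 0]) cube([5950, 234, 2570]); translate([2811, 480, 0]) cube([764, 234, 2089]); }
translate([223, 3846, 0]) cube([5950, 234, 2570]);
translate([223, 714, 0]) cube([234, 3132, 2570]);
translate([5939, 714, 0]) cube([234, 3132, 2570]);


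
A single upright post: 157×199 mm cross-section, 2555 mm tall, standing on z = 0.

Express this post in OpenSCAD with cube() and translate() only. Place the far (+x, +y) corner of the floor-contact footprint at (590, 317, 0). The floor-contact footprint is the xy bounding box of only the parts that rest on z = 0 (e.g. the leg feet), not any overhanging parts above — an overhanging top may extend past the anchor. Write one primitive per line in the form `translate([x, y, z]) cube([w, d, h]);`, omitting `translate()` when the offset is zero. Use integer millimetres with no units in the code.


translate([433, 118, 0]) cube([157, 199, 2555]);


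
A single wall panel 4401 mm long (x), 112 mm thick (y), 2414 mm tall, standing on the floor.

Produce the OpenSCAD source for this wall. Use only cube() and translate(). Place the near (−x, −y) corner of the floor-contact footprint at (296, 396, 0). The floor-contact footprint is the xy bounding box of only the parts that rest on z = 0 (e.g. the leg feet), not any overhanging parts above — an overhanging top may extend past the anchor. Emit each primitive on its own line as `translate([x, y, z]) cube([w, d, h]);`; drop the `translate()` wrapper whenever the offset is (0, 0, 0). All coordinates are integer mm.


translate([296, 396, 0]) cube([4401, 112, 2414]);


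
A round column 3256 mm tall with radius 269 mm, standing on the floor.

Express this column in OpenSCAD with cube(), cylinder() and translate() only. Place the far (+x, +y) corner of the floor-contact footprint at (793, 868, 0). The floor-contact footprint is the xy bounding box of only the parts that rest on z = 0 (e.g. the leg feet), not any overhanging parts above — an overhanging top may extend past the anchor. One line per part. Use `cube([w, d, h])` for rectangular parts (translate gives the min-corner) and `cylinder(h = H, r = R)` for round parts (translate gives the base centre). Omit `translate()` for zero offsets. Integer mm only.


translate([524, 599, 0]) cylinder(h = 3256, r = 269);


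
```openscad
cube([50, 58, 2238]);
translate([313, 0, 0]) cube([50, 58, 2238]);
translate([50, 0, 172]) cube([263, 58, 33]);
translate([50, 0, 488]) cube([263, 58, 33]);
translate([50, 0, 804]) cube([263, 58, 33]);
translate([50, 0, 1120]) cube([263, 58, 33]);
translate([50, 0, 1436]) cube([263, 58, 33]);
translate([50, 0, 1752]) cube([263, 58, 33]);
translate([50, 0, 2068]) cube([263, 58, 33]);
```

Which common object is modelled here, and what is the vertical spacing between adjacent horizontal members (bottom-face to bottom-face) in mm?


A ladder. The rung spacing is 316 mm.

Two tall 50×58 posts with 7 short bars between them — a ladder. Adjacent rungs sit at z = 172 and z = 488, so the spacing is 488 − 172 = 316 mm.


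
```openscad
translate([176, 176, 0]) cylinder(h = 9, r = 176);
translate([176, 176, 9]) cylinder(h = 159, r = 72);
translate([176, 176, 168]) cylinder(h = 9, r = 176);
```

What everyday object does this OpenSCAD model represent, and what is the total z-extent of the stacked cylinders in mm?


A spool. The overall height is 177 mm.

Three coaxial cylinders, large–small–large — a spool. Two 9 mm flanges and a 159 mm core give 9 + 159 + 9 = 177 mm.


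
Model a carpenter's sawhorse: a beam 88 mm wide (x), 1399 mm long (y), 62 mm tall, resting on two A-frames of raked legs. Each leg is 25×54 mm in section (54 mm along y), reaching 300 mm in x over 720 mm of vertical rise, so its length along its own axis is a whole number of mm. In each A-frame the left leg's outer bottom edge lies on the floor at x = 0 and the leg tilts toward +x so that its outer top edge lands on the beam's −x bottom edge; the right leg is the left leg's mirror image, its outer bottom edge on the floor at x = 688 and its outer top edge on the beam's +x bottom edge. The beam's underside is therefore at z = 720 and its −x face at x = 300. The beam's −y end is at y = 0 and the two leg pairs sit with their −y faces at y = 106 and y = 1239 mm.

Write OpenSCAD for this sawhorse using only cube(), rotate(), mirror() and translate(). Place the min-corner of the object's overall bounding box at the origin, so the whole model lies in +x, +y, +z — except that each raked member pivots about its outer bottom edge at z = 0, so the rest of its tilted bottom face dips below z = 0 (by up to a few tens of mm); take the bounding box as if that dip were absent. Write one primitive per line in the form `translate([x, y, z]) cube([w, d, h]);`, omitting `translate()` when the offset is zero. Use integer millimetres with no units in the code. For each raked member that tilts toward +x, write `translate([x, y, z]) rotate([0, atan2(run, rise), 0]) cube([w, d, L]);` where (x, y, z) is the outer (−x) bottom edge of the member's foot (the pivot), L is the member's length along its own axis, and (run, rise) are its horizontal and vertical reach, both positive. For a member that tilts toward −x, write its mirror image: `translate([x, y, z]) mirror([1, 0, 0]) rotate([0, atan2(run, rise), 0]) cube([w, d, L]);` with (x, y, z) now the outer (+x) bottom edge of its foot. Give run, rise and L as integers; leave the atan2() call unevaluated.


translate([300, 0, 720]) cube([88, 1399, 62]);
translate([0, 106, 0]) rotate([0, atan2(300, 720), 0]) cube([25, 54, 780]);
translate([688, 106, 0]) mirror([1, 0, 0]) rotate([0, atan2(300, 720), 0]) cube([25, 54, 780]);
translate([0, 1239, 0]) rotate([0, atan2(300, 720), 0]) cube([25, 54, 780]);
translate([688, 1239, 0]) mirror([1, 0, 0]) rotate([0, atan2(300, 720), 0]) cube([25, 54, 780]);


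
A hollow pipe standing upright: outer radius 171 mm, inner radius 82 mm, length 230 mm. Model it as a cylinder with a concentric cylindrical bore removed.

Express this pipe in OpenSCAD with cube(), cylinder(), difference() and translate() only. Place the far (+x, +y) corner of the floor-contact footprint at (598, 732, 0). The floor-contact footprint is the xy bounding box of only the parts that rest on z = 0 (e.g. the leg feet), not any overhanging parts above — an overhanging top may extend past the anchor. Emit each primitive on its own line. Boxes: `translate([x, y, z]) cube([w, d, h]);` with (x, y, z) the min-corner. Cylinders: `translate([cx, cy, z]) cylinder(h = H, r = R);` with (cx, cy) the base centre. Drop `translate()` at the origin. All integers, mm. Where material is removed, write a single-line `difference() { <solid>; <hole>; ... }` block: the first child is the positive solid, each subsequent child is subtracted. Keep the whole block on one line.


difference() { translate([427, 561, 0]) cylinder(h = 230, r = 171); translate([427, 561, 0]) cylinder(h = 230, r = 82); }


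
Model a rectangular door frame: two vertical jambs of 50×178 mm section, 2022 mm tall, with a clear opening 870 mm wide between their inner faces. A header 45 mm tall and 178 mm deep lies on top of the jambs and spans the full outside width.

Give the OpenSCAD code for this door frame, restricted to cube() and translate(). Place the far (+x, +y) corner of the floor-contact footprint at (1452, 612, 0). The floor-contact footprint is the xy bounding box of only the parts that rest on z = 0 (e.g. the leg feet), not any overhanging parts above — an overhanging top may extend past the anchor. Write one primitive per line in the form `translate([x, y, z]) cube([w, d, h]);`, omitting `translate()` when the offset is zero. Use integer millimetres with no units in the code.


translate([482, 434, 0]) cube([50, 178, 2022]);
translate([1402, 434, 0]) cube([50, 178, 2022]);
translate([482, 434, 2022]) cube([970, 178, 45]);


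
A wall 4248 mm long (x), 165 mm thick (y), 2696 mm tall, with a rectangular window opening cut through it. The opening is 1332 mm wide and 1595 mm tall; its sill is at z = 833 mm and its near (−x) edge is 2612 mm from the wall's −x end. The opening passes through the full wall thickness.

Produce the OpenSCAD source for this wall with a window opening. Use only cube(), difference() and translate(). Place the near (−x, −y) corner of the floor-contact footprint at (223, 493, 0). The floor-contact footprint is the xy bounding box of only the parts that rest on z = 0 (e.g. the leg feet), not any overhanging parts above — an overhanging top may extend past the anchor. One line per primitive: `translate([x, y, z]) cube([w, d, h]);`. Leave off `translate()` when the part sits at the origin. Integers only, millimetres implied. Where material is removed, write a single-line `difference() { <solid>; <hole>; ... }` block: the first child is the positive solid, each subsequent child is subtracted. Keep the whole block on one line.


difference() { translate([223, 493, 0]) cube([4248, 165, 2696]); translate([2835, 493, 833]) cube([1332, 165, 1595]); }


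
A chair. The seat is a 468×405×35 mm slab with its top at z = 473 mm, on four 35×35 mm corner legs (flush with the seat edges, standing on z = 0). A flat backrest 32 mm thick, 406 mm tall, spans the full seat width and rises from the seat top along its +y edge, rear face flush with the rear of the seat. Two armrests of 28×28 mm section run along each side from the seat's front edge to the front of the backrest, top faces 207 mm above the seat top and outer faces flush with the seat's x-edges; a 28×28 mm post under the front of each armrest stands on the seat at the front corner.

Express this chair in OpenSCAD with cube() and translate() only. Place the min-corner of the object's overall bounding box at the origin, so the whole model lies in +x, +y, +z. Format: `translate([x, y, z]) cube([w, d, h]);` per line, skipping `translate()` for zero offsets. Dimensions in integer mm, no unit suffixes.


translate([0, 0, 438]) cube([468, 405, 35]);
cube([35, 35, 438]);
translate([433, 0, 0]) cube([35, 35, 438]);
translate([0, 370, 0]) cube([35, 35, 438]);
translate([433, 370, 0]) cube([35, 35, 438]);
translate([0, 373, 473]) cube([468, 32, 406]);
translate([0, 0, 652]) cube([28, 373, 28]);
translate([440, 0, 652]) cube([28, 373, 28]);
translate([0, 0, 473]) cube([28, 28, 179]);
translate([440, 0, 473]) cube([28, 28, 179]);


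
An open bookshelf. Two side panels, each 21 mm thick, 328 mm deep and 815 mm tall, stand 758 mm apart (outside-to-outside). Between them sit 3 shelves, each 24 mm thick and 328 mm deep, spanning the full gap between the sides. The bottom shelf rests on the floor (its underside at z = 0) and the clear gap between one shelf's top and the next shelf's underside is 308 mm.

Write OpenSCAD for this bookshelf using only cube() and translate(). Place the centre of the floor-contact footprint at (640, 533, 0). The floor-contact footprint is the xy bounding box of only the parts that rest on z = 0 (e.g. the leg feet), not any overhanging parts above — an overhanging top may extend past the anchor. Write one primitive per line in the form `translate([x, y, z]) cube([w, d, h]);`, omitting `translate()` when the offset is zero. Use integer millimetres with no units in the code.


translate([261, 369, 0]) cube([21, 328, 815]);
translate([998, 369, 0]) cube([21, 328, 815]);
translate([282, 369, 0]) cube([716, 328, 24]);
translate([282, 369, 332]) cube([716, 328, 24]);
translate([282, 369, 664]) cube([716, 328, 24]);


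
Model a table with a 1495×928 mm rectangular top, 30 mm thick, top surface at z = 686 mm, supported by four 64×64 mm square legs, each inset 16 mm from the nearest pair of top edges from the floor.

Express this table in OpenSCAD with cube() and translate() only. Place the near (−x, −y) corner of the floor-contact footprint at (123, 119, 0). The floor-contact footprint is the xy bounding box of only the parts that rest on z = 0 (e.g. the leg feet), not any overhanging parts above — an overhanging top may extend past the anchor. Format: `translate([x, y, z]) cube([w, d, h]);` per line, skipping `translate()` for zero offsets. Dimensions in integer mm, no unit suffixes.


translate([107, 103, 656]) cube([1495, 928, 30]);
translate([123, 119, 0]) cube([64, 64, 656]);
translate([1522, 119, 0]) cube([64, 64, 656]);
translate([123, 951, 0]) cube([64, 64, 656]);
translate([1522, 951, 0]) cube([64, 64, 656]);


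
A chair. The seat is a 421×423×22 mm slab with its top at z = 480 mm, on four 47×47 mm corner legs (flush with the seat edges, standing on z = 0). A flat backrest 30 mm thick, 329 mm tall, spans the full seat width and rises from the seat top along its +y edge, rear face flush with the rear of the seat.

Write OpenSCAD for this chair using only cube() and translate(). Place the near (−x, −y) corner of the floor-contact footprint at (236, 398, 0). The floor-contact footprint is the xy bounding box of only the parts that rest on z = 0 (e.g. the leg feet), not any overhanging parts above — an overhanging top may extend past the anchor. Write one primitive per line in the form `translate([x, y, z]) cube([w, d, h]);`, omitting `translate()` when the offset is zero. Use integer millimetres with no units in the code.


translate([236, 398, 458]) cube([421, 423, 22]);
translate([236, 398, 0]) cube([47, 47, 458]);
translate([610, 398, 0]) cube([47, 47, 458]);
translate([236, 774, 0]) cube([47, 47, 458]);
translate([610, 774, 0]) cube([47, 47, 458]);
translate([236, 791, 480]) cube([421, 30, 329]);


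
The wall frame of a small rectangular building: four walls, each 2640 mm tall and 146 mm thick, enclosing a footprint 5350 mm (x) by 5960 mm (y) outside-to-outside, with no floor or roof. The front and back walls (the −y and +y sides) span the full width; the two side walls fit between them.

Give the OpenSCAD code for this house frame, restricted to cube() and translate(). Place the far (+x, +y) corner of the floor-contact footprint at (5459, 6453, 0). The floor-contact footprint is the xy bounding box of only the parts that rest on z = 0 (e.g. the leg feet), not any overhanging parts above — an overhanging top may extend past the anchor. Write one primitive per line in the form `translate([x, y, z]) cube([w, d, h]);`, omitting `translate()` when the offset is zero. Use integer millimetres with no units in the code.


translate([109, 493, 0]) cube([5350, 146, 2640]);
translate([109, 6307, 0]) cube([5350, 146, 2640]);
translate([109, 639, 0]) cube([146, 5668, 2640]);
translate([5313, 639, 0]) cube([146, 5668, 2640]);


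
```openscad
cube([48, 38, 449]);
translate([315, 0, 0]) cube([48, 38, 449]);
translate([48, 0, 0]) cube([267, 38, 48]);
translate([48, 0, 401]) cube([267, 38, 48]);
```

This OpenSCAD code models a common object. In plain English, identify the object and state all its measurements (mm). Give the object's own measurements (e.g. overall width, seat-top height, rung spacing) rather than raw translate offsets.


A rectangular picture frame lying in the x–z plane (depth along y). The opening is 267 mm wide (x) by 353 mm tall (z), surrounded by a border 48 mm wide on all four sides. The frame is 38 mm deep and is made of two full-height vertical stiles with two horizontal rails fitted between them.


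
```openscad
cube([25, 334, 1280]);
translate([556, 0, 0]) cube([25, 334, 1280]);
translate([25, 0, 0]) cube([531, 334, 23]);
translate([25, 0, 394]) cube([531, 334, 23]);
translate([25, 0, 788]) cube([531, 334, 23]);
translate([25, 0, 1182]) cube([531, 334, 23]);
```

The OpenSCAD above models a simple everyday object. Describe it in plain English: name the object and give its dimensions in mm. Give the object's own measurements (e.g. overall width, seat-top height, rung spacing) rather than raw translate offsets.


An open bookshelf. Two side panels, each 25 mm thick, 334 mm deep and 1280 mm tall, stand 581 mm apart (outside-to-outside). Between them sit 4 shelves, each 23 mm thick and 334 mm deep, spanning the full gap between the sides. The bottom shelf rests on the floor (its underside at z = 0) and the clear gap between one shelf's top and the next shelf's underside is 371 mm.


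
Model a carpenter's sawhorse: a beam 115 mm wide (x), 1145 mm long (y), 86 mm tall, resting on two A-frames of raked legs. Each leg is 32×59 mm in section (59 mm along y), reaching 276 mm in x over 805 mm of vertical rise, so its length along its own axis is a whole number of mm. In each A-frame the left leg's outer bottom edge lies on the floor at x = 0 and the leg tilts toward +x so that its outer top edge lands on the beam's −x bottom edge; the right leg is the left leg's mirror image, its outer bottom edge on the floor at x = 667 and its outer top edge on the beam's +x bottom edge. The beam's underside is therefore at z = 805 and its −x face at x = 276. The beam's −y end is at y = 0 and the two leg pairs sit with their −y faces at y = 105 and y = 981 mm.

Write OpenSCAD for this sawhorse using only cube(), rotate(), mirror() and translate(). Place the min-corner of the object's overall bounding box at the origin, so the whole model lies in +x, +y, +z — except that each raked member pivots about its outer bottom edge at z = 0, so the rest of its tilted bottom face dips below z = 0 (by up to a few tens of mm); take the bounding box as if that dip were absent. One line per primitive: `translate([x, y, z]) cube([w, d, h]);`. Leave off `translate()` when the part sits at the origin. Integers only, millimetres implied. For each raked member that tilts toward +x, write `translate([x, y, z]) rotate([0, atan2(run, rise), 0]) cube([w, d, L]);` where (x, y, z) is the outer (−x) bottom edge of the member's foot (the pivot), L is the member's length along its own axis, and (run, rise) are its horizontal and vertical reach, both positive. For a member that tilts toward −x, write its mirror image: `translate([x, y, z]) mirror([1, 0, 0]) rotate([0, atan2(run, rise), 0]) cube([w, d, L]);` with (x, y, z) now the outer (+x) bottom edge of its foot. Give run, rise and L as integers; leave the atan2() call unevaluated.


translate([276, 0, 805]) cube([115, 1145, 86]);
translate([0, 105, 0]) rotate([0, atan2(276, 805), 0]) cube([32, 59, 851]);
translate([667, 105, 0]) mirror([1, 0, 0]) rotate([0, atan2(276, 805), 0]) cube([32, 59, 851]);
translate([0, 981, 0]) rotate([0, atan2(276, 805), 0]) cube([32, 59, 851]);
translate([667, 981, 0]) mirror([1, 0, 0]) rotate([0, atan2(276, 805), 0]) cube([32, 59, 851]);


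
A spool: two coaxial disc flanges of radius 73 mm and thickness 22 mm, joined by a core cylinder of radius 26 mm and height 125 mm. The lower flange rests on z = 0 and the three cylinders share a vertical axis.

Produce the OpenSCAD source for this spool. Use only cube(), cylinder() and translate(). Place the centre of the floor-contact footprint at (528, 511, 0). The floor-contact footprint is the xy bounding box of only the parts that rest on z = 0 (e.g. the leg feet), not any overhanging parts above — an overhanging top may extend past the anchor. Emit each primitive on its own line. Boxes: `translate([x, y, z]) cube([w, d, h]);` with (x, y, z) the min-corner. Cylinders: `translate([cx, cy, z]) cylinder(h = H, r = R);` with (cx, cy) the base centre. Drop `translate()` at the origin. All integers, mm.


translate([528, 511, 0]) cylinder(h = 22, r = 73);
translate([528, 511, 22]) cylinder(h = 125, r = 26);
translate([528, 511, 147]) cylinder(h = 22, r = 73);


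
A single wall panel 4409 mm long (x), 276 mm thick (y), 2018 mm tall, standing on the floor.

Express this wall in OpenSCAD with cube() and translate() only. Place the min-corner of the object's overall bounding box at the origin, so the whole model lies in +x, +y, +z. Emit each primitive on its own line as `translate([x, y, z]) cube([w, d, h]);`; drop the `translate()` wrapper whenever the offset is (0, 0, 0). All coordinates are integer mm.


cube([4409, 276, 2018]);


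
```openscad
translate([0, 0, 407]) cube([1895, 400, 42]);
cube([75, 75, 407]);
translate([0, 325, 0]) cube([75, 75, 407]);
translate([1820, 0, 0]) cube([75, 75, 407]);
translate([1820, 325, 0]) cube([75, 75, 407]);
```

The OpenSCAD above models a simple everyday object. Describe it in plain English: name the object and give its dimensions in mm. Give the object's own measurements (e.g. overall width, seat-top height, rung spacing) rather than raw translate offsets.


A bench: a 1895×400 mm seat slab, 42 mm thick, top at z = 449 mm, on four 75×75 mm square legs flush with the seat corners and standing on z = 0.


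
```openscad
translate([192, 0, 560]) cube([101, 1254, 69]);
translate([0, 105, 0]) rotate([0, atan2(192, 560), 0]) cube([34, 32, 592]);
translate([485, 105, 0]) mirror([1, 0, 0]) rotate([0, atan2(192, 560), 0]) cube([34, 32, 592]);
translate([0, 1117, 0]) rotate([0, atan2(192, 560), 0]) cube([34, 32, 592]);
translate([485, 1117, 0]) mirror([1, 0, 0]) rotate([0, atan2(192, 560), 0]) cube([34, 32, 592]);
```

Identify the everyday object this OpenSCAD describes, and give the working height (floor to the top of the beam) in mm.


A sawhorse. The overall height is 629 mm.

A beam across two mirrored pairs of raked legs — a sawhorse. The beam's underside is at z = 560 (matching the legs' vertical rise in atan2(192, 560)) and the beam is 69 mm tall, so its top is at 560 + 69 = 629 mm. The raked legs top out at the beam's underside, so that is the highest point.


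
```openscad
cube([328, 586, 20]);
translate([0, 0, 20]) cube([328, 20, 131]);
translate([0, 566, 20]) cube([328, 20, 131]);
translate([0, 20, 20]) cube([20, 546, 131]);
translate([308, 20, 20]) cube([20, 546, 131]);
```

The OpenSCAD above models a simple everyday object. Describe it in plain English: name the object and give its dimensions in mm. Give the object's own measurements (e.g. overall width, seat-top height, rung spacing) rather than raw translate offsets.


An open-topped rectangular box: outside dimensions 328×586×151 mm, with a uniform wall and base thickness of 20 mm. The base is a full 328×586 slab on the floor; four walls sit on top of the base. The front and back walls (the −y and +y sides) span the full width; the two side walls fit between them.


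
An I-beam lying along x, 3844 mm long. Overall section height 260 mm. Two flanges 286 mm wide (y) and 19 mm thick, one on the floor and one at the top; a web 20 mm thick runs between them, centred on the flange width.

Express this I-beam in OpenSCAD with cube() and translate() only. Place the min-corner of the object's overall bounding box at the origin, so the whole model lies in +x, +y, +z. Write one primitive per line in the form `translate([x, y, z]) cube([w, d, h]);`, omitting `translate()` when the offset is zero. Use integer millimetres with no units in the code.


cube([3844, 286, 19]);
translate([0, 133, 19]) cube([3844, 20, 222]);
translate([0, 0, 241]) cube([3844, 286, 19]);


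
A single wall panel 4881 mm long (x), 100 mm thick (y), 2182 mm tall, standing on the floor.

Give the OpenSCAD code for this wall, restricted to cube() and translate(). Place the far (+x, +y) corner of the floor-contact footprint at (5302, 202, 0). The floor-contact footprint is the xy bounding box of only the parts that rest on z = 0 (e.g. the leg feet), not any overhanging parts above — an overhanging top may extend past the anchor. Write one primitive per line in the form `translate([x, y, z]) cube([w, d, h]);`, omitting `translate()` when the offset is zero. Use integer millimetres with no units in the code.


translate([421, 102, 0]) cube([4881, 100, 2182]);


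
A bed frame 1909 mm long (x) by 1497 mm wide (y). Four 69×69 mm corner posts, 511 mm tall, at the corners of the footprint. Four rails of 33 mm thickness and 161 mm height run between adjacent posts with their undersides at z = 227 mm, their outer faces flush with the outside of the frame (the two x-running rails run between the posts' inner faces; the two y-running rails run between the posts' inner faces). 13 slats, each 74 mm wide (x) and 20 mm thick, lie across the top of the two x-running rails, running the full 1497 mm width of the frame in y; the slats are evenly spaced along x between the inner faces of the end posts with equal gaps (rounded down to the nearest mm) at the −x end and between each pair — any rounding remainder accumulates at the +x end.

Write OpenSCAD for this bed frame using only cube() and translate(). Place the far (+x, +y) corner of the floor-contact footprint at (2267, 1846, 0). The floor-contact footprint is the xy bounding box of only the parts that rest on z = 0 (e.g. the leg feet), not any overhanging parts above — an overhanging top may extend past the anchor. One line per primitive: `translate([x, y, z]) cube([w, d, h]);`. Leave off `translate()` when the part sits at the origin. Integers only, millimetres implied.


// slat z = rail_z + rail_h = 227 + 161 = 388
// slat gap = ⌊(1771 − 13·74) / 14⌋ = 57
translate([358, 349, 0]) cube([69, 69, 511]);
translate([358, 1777, 0]) cube([69, 69, 511]);
translate([2198, 349, 0]) cube([69, 69, 511]);
translate([2198, 1777, 0]) cube([69, 69, 511]);
translate([427, 349, 227]) cube([1771, 33, 161]);
translate([427, 1813, 227]) cube([1771, 33, 161]);
translate([358, 418, 227]) cube([33, 1359, 161]);
translate([2234, 418, 227]) cube([33, 1359, 161]);
translate([484, 349, 388]) cube([74, 1497, 20]);
translate([615, 349, 388]) cube([74, 1497, 20]);
translate([746, 349, 388]) cube([74, 1497, 20]);
translate([877, 349, 388]) cube([74, 1497, 20]);
translate([1008, 349, 388]) cube([74, 1497, 20]);
translate([1139, 349, 388]) cube([74, 1497, 20]);
translate([1270, 349, 388]) cube([74, 1497, 20]);
translate([1401, 349, 388]) cube([74, 1497, 20]);
translate([1532, 349, 388]) cube([74, 1497, 20]);
translate([1663, 349, 388]) cube([74, 1497, 20]);
translate([1794, 349, 388]) cube([74, 1497, 20]);
translate([1925, 349, 388]) cube([74, 1497, 20]);
translate([2056, 349, 388]) cube([74, 1497, 20]);
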